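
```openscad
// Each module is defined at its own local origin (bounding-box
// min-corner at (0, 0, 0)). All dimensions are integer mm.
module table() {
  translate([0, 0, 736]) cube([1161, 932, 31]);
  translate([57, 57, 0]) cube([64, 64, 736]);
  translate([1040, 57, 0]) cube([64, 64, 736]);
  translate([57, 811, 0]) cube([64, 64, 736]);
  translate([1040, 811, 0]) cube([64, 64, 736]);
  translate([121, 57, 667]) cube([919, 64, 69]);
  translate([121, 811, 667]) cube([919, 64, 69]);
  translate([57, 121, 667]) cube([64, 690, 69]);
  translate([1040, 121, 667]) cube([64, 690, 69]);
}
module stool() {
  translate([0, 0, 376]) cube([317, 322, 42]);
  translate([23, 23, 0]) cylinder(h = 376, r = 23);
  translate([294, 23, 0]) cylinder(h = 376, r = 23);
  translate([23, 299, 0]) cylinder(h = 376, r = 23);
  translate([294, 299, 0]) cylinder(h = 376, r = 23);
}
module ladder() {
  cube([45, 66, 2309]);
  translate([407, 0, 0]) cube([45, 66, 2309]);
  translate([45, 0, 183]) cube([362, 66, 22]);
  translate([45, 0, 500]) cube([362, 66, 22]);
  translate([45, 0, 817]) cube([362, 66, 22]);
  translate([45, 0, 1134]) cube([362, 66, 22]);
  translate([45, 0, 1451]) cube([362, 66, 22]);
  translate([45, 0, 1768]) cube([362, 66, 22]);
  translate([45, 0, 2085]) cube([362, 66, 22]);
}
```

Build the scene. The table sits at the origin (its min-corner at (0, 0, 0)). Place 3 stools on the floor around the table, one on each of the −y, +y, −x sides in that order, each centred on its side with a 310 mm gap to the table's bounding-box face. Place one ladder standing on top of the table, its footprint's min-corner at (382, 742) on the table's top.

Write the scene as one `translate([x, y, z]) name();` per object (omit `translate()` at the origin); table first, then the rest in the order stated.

table();
translate([422, -632, 0]) stool();
translate([422, 1242, 0]) stool();
translate([-627, 305, 0]) stool();
translate([382, 742, 767]) ladder();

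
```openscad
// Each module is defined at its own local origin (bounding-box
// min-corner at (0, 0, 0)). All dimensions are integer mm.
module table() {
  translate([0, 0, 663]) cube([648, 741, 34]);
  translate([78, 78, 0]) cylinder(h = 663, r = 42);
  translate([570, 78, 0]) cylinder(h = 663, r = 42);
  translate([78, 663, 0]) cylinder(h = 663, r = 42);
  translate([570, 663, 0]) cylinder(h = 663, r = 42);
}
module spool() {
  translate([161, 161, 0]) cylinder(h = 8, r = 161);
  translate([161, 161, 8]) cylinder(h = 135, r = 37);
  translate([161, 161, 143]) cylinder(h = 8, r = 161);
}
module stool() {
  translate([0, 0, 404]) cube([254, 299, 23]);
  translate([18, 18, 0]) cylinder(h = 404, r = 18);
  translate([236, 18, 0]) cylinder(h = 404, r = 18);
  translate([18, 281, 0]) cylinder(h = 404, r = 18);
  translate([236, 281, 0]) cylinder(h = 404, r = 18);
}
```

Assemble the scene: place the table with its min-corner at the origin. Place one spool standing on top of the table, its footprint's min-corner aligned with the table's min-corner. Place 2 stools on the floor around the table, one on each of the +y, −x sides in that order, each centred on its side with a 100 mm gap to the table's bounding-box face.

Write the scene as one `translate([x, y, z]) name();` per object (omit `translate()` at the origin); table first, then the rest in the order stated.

table();
translate([0, 0, 697]) spool();
translate([197, 841, 0]) stool();
translate([-354, 221, 0]) stool();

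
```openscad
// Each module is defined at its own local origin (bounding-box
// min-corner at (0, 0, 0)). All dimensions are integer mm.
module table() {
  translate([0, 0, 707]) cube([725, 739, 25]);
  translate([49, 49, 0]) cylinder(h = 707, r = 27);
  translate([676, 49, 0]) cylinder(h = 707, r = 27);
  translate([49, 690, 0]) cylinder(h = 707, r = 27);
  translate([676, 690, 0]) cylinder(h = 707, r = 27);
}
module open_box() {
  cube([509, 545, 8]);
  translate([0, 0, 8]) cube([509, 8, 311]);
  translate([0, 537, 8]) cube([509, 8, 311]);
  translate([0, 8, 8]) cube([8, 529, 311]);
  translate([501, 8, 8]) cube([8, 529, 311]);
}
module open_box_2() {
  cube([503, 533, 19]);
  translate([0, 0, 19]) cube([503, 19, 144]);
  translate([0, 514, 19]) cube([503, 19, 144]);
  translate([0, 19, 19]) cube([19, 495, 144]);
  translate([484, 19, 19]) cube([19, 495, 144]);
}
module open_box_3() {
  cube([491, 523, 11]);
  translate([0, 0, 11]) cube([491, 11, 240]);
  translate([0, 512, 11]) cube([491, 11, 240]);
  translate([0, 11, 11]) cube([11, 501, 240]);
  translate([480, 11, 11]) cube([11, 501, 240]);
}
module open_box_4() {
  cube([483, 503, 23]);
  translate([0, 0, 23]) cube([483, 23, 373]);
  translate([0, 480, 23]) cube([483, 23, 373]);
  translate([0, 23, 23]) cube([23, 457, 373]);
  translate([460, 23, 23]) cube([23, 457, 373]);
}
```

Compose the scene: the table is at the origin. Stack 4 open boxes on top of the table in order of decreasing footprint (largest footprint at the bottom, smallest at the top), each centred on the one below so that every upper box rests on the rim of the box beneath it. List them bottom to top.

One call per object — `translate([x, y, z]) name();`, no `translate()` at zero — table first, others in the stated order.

table();
translate([108, 97, 732]) open_box();
translate([111, 103, 1051]) open_box_2();
translate([117, 108, 1214]) open_box_3();
translate([121, 118, 1465]) open_box_4();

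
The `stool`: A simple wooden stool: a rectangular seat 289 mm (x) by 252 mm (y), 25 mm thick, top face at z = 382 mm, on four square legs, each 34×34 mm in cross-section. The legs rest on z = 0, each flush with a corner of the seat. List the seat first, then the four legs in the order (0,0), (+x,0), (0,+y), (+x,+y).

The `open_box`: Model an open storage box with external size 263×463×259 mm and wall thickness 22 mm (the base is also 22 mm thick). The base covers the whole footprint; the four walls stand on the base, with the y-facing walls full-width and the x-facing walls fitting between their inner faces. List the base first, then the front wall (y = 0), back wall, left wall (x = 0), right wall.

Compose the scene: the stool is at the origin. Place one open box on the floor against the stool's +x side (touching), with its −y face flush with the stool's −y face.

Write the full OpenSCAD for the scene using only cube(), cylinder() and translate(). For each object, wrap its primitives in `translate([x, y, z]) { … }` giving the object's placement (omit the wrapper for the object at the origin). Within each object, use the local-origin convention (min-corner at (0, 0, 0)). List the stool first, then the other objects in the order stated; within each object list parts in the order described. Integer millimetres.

translate([0, 0, 357]) cube([289, 252, 25]);
cube([34, 34, 357]);
translate([255, 0, 0]) cube([34, 34, 357]);
translate([0, 218, 0]) cube([34, 34, 357]);
translate([255, 218, 0]) cube([34, 34, 357]);
translate([289, 0, 0]) {
  cube([263, 463, 22]);
  translate([0, 0, 22]) cube([263, 22, 237]);
  translate([0, 441, 22]) cube([263, 22, 237]);
  translate([0, 22, 22]) cube([22, 419, 237]);
  translate([241, 22, 22]) cube([22, 419, 237]);
}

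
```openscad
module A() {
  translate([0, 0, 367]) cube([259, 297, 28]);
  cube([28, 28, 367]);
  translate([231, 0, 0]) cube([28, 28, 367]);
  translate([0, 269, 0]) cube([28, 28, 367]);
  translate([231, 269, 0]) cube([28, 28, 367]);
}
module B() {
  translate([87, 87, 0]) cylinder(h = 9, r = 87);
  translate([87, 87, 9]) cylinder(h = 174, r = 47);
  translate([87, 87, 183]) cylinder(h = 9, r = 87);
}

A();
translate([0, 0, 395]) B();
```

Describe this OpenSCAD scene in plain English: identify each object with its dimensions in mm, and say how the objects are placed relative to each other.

A is a four-legged stool. The seat is 259×297 mm, 28 mm thick, top at z = 395 mm. It stands on four square legs, each 28×28 mm in cross-section, from z = 0 to the seat underside, each flush with a corner of the seat.

B is a spool: two coaxial disc flanges of radius 87 mm and thickness 9 mm, joined by a core cylinder of radius 47 mm and height 174 mm. The lower flange rests on z = 0 and the three cylinders share a vertical axis.

The spool is on top of the stool.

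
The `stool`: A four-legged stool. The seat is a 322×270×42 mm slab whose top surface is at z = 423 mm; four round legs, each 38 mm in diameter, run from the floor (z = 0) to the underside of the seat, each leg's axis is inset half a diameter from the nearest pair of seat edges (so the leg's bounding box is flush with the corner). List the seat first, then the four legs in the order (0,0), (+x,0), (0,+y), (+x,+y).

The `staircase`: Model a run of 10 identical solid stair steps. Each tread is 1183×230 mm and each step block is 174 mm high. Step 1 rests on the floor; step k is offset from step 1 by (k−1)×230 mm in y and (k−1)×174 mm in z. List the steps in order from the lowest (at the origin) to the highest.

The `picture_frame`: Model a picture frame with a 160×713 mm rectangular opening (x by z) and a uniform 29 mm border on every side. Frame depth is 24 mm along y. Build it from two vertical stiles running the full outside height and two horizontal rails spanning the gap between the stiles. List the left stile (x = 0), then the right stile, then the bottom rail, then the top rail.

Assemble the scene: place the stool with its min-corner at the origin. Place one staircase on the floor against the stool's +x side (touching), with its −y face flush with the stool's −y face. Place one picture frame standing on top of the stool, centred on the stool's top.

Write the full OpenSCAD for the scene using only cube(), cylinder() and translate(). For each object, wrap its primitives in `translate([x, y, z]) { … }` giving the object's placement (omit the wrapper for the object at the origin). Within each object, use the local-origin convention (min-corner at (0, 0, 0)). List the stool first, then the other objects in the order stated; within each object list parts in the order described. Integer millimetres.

translate([0, 0, 381]) cube([322, 270, 42]);
translate([19, 19, 0]) cylinder(h = 381, r = 19);
translate([303, 19, 0]) cylinder(h = 381, r = 19);
translate([19, 251, 0]) cylinder(h = 381, r = 19);
translate([303, 251, 0]) cylinder(h = 381, r = 19);
translate([322, 0, 0]) {
  cube([1183, 230, 174]);
  translate([0, 230, 174]) cube([1183, 230, 174]);
  translate([0, 460, 348]) cube([1183, 230, 174]);
  translate([0, 690, 522]) cube([1183, 230, 174]);
  translate([0, 920, 696]) cube([1183, 230, 174]);
  translate([0, 1150, 870]) cube([1183, 230, 174]);
  translate([0, 1380, 1044]) cube([1183, 230, 174]);
  translate([0, 1610, 1218]) cube([1183, 230, 174]);
  translate([0, 1840, 1392]) cube([1183, 230, 174]);
  translate([0, 2070, 1566]) cube([1183, 230, 174]);
}
translate([52, 123, 423]) {
  cube([29, 24, 771]);
  translate([189, 0, 0]) cube([29, 24, 771]);
  translate([29, 0, 0]) cube([160, 24, 29]);
  translate([29, 0, 742]) cube([160, 24, 29]);
}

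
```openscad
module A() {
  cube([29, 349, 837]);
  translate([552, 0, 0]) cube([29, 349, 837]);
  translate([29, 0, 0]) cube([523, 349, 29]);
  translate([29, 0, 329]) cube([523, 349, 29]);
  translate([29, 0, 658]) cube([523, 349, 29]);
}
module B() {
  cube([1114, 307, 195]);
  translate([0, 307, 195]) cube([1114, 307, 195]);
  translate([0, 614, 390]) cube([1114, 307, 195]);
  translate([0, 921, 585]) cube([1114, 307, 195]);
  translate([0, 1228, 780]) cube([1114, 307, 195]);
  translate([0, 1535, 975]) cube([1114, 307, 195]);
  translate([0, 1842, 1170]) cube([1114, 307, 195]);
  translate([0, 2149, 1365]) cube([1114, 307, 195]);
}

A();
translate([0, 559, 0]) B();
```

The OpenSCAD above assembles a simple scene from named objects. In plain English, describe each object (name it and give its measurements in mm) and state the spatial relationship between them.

A is a bookshelf 581 mm wide overall, 349 mm deep and 837 mm tall. The two sides are 29 mm thick vertical panels. 3 horizontal shelves of 29 mm thickness span between the inner faces of the sides; the lowest shelf sits on the floor and shelves are stacked with a clear vertical gap of 300 mm between each pair.

B is a straight staircase of 8 solid steps. Each step is 1114 mm wide (x), 307 mm deep (y, the going) and 195 mm tall (the rise). The first step rests on the floor; each subsequent step sits one going further in +y and one rise higher in +z, directly behind and above the previous step with no overlap.

The staircase is on the floor beside the bookshelf on its +y side.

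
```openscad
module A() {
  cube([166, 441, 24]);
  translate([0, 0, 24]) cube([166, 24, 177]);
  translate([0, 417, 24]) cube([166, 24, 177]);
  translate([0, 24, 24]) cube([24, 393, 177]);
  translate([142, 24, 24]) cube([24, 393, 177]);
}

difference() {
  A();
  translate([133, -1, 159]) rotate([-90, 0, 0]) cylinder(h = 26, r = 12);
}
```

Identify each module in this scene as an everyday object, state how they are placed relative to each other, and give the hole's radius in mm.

The subtracted cylinder has r = 12 mm.

A is an open box. The open box has a circular hole through its front wall. The hole's radius is 12 mm.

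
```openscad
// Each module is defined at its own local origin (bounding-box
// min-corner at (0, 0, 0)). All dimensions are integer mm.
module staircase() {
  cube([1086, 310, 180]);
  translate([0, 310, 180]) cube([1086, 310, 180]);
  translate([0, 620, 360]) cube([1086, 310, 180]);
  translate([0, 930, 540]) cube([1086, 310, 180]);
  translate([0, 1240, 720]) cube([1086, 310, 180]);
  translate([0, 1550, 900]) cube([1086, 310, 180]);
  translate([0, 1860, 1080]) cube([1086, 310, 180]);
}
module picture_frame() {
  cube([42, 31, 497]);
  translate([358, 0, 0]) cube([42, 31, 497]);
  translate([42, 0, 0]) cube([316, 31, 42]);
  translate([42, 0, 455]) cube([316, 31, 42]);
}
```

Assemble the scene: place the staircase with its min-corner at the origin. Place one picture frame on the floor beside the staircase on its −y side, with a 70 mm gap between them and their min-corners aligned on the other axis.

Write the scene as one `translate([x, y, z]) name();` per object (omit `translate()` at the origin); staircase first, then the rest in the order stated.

staircase();
translate([0, -101, 0]) picture_frame();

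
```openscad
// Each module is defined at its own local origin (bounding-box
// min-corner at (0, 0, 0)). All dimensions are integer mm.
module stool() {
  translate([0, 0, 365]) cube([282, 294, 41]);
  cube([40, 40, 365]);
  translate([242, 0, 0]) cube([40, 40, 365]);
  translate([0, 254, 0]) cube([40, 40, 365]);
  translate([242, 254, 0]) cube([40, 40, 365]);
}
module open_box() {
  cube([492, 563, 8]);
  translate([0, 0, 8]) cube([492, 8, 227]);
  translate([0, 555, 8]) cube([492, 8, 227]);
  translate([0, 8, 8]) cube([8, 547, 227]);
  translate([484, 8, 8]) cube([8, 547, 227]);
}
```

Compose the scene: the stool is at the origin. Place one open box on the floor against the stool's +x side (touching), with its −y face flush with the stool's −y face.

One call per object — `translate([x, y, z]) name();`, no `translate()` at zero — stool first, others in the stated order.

stool();
translate([282, 0, 0]) open_box();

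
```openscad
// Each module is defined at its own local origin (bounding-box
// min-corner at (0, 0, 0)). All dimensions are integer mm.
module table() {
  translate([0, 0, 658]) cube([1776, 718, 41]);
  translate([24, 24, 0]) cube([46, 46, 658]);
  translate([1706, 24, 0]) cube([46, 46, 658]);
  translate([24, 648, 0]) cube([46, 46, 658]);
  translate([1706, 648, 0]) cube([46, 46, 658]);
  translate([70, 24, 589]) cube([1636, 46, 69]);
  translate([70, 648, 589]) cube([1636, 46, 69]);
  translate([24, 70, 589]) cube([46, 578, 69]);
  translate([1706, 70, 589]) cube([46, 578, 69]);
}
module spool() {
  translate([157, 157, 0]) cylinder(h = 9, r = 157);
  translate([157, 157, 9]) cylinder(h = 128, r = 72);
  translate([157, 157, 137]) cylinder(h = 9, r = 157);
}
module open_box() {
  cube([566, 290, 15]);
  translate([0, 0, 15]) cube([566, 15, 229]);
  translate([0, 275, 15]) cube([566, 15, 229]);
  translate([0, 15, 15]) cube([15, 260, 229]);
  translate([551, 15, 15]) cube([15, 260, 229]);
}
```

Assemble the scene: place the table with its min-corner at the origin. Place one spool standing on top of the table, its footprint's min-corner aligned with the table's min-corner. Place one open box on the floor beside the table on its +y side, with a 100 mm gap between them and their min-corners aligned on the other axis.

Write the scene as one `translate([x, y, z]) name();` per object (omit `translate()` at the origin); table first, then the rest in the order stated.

table();
translate([0, 0, 699]) spool();
translate([0, 818, 0]) open_box();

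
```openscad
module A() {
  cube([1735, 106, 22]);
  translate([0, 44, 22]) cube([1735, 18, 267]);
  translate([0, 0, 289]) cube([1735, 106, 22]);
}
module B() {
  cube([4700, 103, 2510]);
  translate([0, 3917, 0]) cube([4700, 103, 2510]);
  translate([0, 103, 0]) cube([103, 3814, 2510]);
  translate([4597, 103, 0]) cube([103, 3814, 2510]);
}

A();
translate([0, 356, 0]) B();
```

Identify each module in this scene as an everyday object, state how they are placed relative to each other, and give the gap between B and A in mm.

A is an I-beam. B is a house frame. The house frame is on the floor beside the I-beam on its +y side. The gap between the house frame and the I-beam is 250 mm.

The house frame's nearest face is 250 mm from the I-beam's +y face.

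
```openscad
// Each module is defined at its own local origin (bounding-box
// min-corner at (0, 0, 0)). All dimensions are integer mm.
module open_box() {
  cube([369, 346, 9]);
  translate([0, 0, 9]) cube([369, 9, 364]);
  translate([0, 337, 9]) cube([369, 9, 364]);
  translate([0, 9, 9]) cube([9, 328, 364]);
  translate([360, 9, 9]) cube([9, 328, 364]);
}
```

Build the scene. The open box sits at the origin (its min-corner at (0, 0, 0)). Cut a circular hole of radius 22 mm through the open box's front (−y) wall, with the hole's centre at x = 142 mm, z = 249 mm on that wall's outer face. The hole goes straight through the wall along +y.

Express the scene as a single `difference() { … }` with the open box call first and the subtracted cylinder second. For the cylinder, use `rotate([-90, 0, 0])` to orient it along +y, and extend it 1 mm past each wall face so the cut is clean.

difference() {
  open_box();
  translate([142, -1, 249]) rotate([-90, 0, 0]) cylinder(h = 11, r = 22);
}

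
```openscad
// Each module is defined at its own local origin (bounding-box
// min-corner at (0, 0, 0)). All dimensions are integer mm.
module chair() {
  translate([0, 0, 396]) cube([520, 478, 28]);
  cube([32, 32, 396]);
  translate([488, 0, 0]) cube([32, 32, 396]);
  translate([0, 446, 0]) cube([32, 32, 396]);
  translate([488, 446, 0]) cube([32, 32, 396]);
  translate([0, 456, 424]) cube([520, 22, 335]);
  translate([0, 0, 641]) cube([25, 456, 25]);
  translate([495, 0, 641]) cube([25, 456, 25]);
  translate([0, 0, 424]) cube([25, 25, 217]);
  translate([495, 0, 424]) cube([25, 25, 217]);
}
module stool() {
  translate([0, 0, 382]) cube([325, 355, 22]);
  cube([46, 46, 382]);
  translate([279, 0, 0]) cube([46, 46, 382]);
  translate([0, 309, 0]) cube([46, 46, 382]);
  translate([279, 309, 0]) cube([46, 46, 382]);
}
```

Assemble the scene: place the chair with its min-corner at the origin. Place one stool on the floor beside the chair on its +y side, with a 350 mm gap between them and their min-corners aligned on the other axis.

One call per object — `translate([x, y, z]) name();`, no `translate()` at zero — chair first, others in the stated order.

chair();
translate([0, 828, 0]) stool();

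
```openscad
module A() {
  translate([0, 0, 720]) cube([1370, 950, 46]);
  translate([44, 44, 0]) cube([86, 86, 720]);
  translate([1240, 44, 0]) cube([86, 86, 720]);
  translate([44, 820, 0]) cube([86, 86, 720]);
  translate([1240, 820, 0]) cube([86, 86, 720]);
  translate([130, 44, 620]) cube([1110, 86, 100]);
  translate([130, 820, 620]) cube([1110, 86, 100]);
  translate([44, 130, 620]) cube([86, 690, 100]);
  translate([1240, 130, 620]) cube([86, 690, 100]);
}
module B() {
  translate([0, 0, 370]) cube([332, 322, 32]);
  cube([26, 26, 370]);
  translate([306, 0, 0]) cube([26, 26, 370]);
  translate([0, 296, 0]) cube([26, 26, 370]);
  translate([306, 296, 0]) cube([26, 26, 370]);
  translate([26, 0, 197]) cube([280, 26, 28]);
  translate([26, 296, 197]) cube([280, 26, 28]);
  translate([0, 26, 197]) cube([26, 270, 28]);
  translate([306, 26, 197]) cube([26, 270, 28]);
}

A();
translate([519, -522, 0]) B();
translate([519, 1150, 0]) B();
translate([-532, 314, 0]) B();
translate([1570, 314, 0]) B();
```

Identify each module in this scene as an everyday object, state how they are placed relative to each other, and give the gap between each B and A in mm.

A is a table. B is a stool. Four stools sit around the table at the −y, +y, −x, +x sides. The gap between each stool and the table is 200 mm.

Each stool's nearest face is 200 mm from the table's bounding box.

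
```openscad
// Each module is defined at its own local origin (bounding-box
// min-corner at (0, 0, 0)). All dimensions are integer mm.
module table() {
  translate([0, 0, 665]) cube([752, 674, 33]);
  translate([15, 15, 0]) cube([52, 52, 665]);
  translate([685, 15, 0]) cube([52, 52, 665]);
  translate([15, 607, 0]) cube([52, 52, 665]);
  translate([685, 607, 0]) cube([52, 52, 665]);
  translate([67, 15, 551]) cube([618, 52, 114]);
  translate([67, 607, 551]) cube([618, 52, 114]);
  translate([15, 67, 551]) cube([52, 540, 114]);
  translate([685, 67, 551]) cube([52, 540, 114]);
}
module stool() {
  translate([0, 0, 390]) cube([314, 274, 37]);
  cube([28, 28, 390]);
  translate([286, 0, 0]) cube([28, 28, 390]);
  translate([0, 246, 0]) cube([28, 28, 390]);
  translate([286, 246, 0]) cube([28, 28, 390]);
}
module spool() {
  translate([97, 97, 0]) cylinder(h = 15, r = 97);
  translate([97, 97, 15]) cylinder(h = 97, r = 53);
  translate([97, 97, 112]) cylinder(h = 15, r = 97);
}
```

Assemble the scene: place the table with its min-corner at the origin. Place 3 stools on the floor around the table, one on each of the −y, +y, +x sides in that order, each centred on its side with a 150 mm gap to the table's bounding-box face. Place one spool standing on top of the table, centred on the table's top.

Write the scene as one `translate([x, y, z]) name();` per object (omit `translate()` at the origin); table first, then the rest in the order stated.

table();
translate([219, -424, 0]) stool();
translate([219, 824, 0]) stool();
translate([902, 200, 0]) stool();
translate([279, 240, 698]) spool();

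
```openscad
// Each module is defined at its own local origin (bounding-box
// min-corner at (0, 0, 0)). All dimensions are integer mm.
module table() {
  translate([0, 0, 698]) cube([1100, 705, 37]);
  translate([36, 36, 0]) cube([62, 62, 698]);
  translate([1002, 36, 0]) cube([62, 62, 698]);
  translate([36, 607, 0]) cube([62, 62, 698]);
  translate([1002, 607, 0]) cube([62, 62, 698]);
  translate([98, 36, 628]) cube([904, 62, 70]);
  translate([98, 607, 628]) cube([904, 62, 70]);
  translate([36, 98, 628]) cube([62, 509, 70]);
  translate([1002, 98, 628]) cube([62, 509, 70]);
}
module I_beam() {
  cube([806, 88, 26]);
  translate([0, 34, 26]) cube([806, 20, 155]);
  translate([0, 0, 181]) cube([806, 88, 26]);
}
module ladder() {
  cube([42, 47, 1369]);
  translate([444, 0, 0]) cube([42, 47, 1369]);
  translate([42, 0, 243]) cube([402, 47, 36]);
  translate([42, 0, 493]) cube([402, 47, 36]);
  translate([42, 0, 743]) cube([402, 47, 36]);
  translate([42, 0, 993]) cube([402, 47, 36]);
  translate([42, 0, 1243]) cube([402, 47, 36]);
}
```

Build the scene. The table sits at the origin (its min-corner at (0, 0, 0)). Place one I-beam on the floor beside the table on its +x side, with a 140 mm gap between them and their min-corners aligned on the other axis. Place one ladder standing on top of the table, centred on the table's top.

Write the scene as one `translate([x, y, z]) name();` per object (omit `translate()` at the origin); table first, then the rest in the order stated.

table();
translate([1240, 0, 0]) I_beam();
translate([307, 329, 735]) ladder();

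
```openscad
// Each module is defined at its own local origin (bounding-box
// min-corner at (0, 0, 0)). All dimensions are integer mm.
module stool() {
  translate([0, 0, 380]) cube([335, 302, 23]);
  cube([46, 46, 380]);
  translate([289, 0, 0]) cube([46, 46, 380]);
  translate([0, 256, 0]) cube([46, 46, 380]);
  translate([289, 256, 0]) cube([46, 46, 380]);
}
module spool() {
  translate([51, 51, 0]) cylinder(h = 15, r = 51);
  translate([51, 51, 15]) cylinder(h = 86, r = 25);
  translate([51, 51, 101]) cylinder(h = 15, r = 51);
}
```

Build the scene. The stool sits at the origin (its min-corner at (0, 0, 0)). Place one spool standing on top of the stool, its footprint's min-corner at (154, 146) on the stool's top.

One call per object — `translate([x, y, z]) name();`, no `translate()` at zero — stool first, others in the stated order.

stool();
translate([154, 146, 403]) spool();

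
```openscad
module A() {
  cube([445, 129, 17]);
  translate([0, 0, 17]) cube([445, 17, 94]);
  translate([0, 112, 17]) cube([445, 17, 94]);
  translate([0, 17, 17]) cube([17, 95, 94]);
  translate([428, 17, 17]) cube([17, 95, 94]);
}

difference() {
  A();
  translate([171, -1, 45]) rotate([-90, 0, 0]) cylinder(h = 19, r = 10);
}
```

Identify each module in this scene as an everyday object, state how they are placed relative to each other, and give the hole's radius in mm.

The subtracted cylinder has r = 10 mm.

A is an open box. The open box has a circular hole through its front wall. The hole's radius is 10 mm.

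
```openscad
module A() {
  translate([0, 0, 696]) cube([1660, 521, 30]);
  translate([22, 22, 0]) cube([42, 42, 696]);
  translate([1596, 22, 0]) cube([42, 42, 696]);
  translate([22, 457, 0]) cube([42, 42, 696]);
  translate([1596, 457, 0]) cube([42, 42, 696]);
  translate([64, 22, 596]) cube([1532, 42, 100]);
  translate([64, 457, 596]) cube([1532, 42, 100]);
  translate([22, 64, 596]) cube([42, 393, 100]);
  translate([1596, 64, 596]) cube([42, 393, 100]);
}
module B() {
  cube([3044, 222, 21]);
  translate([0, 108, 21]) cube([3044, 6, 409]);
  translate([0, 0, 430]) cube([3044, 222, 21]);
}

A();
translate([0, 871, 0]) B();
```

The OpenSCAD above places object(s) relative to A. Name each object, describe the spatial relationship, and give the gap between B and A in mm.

The I-beam's nearest face is 350 mm from the table's +y face.

A is a table. B is an I-beam. The I-beam is on the floor beside the table on its +y side. The gap between the I-beam and the table is 350 mm.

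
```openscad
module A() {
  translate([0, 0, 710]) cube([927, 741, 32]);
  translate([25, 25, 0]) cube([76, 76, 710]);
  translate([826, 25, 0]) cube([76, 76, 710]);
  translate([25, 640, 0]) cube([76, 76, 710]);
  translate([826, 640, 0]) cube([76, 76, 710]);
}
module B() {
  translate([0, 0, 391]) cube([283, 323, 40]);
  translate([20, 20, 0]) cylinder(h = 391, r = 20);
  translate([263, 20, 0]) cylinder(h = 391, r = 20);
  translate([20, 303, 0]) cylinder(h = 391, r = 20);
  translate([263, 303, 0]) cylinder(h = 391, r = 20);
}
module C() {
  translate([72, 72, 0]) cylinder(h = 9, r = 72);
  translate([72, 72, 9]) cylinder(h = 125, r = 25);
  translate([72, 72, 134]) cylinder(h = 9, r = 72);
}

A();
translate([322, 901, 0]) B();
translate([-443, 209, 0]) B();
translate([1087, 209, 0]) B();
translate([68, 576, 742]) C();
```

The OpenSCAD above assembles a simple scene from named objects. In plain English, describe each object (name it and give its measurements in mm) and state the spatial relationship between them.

A is a table with a 927×741 mm rectangular top, 32 mm thick, top surface at z = 742 mm, supported by four 76×76 mm square legs, each inset 25 mm from the nearest pair of top edges, running from the floor.

B is a simple wooden stool: a rectangular seat 283 mm (x) by 323 mm (y), 40 mm thick, top face at z = 431 mm, on four round legs, each 40 mm in diameter. The legs rest on z = 0, each leg's axis is inset half a diameter from the nearest pair of seat edges (so the leg's bounding box is flush with the corner).

C is a spool: two coaxial disc flanges of radius 72 mm and thickness 9 mm, joined by a core cylinder of radius 25 mm and height 125 mm. The lower flange rests on z = 0 and the three cylinders share a vertical axis.

Three stools sit around the table at the +y, −x, +x sides. The spool is on top of the table.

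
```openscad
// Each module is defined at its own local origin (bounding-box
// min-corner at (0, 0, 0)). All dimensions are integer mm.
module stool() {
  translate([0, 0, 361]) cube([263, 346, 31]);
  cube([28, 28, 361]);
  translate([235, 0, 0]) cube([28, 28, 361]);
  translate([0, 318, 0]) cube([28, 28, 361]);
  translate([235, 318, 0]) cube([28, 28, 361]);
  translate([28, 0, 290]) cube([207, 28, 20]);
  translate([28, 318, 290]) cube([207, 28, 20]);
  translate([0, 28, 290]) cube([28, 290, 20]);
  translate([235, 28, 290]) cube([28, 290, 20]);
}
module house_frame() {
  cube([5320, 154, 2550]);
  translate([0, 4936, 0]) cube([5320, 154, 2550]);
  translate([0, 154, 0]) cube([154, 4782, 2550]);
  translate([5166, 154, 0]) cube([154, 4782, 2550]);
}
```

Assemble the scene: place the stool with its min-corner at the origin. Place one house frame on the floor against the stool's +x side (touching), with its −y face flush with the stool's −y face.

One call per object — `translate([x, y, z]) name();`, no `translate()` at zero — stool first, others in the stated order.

stool();
translate([263, 0, 0]) house_frame();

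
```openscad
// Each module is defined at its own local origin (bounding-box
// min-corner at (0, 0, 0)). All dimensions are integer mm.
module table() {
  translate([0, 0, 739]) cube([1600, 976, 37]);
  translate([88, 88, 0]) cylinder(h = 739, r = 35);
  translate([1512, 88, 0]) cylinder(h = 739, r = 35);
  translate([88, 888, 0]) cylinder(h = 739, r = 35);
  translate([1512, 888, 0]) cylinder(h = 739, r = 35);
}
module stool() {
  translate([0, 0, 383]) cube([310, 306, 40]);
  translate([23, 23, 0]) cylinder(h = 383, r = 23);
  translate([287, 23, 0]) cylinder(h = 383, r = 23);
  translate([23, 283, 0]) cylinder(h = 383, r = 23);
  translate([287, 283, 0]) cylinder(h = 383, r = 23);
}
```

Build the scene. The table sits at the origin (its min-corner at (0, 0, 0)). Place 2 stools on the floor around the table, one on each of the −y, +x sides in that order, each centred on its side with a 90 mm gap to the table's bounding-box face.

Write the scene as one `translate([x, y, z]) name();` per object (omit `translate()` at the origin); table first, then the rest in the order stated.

table();
translate([645, -396, 0]) stool();
translate([1690, 335, 0]) stool();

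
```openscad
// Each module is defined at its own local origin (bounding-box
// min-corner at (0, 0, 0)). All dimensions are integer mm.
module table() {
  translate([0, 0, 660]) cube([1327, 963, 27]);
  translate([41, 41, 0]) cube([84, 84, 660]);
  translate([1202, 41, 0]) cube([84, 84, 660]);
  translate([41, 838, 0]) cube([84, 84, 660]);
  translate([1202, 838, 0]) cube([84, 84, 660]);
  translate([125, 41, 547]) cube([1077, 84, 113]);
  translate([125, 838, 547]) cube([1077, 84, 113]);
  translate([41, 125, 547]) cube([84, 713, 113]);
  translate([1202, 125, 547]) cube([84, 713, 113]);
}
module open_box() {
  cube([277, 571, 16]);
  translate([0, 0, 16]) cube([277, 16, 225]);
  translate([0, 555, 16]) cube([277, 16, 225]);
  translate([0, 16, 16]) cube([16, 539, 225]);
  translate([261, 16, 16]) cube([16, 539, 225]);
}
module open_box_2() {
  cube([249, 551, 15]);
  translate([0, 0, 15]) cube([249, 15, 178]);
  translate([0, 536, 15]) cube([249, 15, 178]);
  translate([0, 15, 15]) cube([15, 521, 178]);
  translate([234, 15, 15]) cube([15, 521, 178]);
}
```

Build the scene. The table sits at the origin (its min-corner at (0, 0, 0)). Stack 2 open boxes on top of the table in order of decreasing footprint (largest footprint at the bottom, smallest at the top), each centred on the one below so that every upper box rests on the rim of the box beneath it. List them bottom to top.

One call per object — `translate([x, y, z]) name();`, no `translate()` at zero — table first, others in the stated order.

table();
translate([525, 196, 687]) open_box();
translate([539, 206, 928]) open_box_2();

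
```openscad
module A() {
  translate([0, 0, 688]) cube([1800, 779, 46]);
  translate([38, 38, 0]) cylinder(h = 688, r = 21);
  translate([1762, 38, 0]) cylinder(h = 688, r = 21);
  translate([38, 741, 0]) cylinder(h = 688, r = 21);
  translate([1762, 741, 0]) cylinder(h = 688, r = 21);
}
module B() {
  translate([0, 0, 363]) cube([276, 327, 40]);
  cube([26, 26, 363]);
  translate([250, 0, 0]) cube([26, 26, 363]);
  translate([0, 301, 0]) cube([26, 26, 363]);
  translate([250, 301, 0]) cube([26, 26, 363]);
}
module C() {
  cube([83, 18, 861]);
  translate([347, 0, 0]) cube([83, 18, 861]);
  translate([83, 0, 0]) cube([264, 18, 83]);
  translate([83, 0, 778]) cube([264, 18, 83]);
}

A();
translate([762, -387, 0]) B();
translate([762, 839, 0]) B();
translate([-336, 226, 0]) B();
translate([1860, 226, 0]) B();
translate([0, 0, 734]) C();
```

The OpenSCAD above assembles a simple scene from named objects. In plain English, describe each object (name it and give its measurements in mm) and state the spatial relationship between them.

A is a rectangular dining table. The top is 1800×779×46 mm with its upper surface at z = 734 mm. It stands on four round legs of 42 mm diameter, each leg's bounding box inset 17 mm from the nearest pair of top edges, running from the floor to the underside of the top.

B is a simple wooden stool: a rectangular seat 276 mm (x) by 327 mm (y), 40 mm thick, top face at z = 403 mm, on four square legs, each 26×26 mm in cross-section. The legs rest on z = 0, each flush with a corner of the seat.

C is a rectangular picture frame lying in the x–z plane (depth along y). The opening is 264 mm wide (x) by 695 mm tall (z), surrounded by a border 83 mm wide on all four sides. The frame is 18 mm deep and is made of two full-height vertical stiles with two horizontal rails fitted between them.

Four stools sit around the table at the −y, +y, −x, +x sides. The picture frame is on top of the table.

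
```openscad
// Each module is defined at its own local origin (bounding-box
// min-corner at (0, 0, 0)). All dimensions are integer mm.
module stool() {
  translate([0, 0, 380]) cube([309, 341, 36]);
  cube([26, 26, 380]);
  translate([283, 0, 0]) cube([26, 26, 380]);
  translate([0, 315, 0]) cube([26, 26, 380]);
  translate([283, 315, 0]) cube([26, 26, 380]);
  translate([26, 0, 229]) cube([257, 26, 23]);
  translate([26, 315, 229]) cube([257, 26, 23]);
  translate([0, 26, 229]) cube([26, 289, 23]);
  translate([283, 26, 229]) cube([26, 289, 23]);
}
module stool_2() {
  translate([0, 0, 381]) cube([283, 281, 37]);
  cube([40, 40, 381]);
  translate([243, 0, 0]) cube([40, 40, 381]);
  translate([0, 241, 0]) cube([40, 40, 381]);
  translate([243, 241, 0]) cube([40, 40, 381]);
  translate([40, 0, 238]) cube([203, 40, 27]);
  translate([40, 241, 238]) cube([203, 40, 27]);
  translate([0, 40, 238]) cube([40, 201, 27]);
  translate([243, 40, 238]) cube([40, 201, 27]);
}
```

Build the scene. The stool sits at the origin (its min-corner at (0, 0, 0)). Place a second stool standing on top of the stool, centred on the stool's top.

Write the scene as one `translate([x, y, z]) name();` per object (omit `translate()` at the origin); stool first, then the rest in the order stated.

stool();
translate([13, 30, 416]) stool_2();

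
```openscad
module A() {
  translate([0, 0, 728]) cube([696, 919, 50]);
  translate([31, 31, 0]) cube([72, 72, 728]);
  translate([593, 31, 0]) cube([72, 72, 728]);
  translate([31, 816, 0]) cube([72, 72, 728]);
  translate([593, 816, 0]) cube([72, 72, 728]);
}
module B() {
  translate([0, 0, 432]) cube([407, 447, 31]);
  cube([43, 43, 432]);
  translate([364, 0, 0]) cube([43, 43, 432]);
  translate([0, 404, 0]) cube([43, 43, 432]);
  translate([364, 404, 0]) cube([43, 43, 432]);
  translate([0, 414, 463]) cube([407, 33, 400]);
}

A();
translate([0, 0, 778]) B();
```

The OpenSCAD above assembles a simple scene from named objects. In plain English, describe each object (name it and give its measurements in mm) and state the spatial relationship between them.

A is a table: top 696 mm (x) × 919 mm (y), 50 mm thick, upper face at z = 778 mm, on four 72×72 mm square legs, each inset 31 mm from the nearest pair of top edges, running from z = 0 to the bottom of the top.

B is a chair: 407×447 mm seat, 31 mm thick, top at z = 463 mm, on four 43 mm square corner legs flush with the seat edges. A 33 mm thick backrest slab spans the full seat width, extending 400 mm above the seat top, its back face flush with the seat's +y edge.

The chair is on top of the table.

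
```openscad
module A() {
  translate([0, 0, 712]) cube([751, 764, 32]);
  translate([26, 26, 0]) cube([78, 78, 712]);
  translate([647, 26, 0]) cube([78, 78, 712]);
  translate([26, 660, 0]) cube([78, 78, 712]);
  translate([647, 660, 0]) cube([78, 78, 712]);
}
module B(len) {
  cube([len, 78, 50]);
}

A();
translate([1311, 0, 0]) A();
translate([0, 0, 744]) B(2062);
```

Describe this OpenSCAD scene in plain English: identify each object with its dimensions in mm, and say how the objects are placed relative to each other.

A is a table: top 751 mm (x) × 764 mm (y), 32 mm thick, upper face at z = 744 mm, on four 78×78 mm square legs, each inset 26 mm from the nearest pair of top edges, running from z = 0 to the bottom of the top.

B is a rectangular beam 2062 mm long (x), 78 mm deep (y), 50 mm thick (z).

The beam spans the tops of two tables placed 560 mm apart, resting at z = 744 mm.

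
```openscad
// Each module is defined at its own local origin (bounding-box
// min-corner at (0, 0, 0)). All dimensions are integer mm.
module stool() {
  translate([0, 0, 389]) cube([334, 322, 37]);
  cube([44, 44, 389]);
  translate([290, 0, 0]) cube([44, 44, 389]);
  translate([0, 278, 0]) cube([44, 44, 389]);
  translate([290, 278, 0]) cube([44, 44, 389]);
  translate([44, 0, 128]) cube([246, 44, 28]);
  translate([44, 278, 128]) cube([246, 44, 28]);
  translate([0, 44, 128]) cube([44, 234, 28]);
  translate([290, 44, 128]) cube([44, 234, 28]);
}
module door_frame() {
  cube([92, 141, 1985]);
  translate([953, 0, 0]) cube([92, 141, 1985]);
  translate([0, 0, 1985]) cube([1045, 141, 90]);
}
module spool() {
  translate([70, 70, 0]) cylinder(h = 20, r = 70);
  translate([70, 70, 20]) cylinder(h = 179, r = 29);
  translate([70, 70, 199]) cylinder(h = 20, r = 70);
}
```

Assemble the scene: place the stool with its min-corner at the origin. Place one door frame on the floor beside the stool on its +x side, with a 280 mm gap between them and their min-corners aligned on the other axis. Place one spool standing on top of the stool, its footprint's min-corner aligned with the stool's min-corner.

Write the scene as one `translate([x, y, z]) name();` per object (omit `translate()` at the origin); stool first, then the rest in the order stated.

stool();
translate([614, 0, 0]) door_frame();
translate([0, 0, 426]) spool();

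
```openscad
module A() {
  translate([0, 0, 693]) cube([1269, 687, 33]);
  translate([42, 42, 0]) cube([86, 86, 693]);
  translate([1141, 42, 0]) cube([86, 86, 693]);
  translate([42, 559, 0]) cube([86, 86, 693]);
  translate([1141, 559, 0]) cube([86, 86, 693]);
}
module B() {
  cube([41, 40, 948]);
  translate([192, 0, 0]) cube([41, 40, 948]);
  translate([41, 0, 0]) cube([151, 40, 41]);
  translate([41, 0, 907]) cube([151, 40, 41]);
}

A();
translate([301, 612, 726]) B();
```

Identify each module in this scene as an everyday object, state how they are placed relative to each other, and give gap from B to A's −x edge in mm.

The picture frame's min-x is at 301; the table's min-x is 0; gap = 301 mm.

A is a table. B is a picture frame. The picture frame is on top of the table. The gap from the picture frame to the table's −x edge is 301 mm.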